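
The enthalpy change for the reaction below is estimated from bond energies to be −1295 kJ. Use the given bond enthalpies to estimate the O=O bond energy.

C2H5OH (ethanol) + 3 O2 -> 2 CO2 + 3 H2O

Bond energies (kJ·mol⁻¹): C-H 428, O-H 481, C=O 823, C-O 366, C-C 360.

Let D be the O=O bond energy.
Σ(broken) = 1×360 + 5×428 + 1×366 + 1×481 + 3×D = 3347 + 3D
Σ(formed) = 4×823 + 6×481 = 6178
ΔH = Σ(broken) − Σ(formed) = (3347 + 3D) − (6178) = −2831 + 3D
Setting this equal to −1295 kJ gives 3D = 1536, so D = 512 kJ/mol.

D(O=O) ≈ 512 kJ/mol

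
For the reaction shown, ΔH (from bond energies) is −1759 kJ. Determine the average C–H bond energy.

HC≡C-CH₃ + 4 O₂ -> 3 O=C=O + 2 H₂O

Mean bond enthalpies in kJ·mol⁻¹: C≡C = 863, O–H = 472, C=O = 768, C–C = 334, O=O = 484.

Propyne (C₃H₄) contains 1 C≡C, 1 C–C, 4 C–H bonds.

D(C–H) ≈ 401 kJ/mol

Let D be the C–H bond energy.
Σ(broken) = 1×863 + 1×334 + 4×D + 4×484 = 3133 + 4D
Σ(formed) = 6×768 + 4×472 = 6496
ΔH = Σ(broken) − Σ(formed) = (3133 + 4D) − (6496) = −3363 + 4D
Setting this equal to −1759 kJ gives 4D = 1604, so D = 401 kJ/mol.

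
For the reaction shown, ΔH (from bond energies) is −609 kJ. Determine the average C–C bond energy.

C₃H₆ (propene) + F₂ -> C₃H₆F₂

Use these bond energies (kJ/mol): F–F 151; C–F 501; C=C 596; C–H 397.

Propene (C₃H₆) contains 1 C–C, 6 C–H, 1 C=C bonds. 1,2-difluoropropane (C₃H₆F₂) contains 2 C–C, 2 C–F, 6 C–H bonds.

Let D be the C–C bond energy.
Σ(broken) = 1×D + 6×397 + 1×596 + 1×151 = 3129 + D
Σ(formed) = 2×D + 2×501 + 6×397 = 3384 + 2D
ΔH = Σ(broken) − Σ(formed) = (3129 + D) − (3384 + 2D) = −255 − D
Setting this equal to −609 kJ gives D = 354 kJ/mol.

D(C–C) ≈ 354 kJ/mol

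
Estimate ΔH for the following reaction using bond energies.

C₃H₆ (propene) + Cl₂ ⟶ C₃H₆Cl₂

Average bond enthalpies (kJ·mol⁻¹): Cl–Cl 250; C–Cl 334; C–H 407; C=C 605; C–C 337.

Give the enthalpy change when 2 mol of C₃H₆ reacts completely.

ΔH = −300 kJ

Bonds broken (reactants):
  C–C: 1 × 337 = 337
  C–H: 6 × 407 = 2442
  C=C: 1 × 605 = 605
  Cl–Cl: 1 × 250 = 250
  Σ(broken) = 3634 kJ
Bonds formed (products):
  C–C: 2 × 337 = 674
  C–Cl: 2 × 334 = 668
  C–H: 6 × 407 = 2442
  Σ(formed) = 3784 kJ
ΔH = Σ(broken) − Σ(formed) = 3634 − 3784 = −150 kJ
For 2× the reaction as written: 2 × (−150) = −300 kJ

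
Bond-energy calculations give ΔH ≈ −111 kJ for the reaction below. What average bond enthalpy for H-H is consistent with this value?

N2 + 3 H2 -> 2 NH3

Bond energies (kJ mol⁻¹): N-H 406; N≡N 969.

D(H-H) ≈ 452 kJ/mol

Let D be the H-H bond energy.
Σ(broken) = 3×D + 1×969 = 969 + 3D
Σ(formed) = 6×406 = 2436
ΔH = Σ(broken) − Σ(formed) = (969 + 3D) − (2436) = −1467 + 3D
Setting this equal to −111 kJ gives 3D = 1356, so D = 452 kJ/mol.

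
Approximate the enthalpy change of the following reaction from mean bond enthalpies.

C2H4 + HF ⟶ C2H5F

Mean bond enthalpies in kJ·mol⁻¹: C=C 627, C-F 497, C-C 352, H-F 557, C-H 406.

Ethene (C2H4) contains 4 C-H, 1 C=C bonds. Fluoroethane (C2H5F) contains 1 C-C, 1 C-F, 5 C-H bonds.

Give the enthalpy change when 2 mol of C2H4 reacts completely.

Bonds broken (reactants):
  C-H: 4 × 406 = 1624
  C=C: 1 × 627 = 627
  H-F: 1 × 557 = 557
  Σ(broken) = 2808 kJ
Bonds formed (products):
  C-C: 1 × 352 = 352
  C-F: 1 × 497 = 497
  C-H: 5 × 406 = 2030
  Σ(formed) = 2879 kJ
ΔH = Σ(broken) − Σ(formed) = 2808 − 2879 = −71 kJ
For 2× the reaction as written: 2 × (−71) = −142 kJ

ΔH = −142 kJ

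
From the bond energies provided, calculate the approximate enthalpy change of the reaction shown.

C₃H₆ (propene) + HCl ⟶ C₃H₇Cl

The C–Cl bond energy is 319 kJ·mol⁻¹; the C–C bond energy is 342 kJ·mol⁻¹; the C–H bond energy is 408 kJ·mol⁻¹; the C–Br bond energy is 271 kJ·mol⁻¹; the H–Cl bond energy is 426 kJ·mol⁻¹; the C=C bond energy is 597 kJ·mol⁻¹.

Bonds broken (reactants):
  C–C: 1 × 342 = 342
  C–H: 6 × 408 = 2448
  C=C: 1 × 597 = 597
  H–Cl: 1 × 426 = 426
  Σ(broken) = 3813 kJ
Bonds formed (products):
  C–C: 2 × 342 = 684
  C–Cl: 1 × 319 = 319
  C–H: 7 × 408 = 2856
  Σ(formed) = 3859 kJ
ΔH = Σ(broken) − Σ(formed) = 3813 − 3859 = −46 kJ

ΔH ≈ −46 kJ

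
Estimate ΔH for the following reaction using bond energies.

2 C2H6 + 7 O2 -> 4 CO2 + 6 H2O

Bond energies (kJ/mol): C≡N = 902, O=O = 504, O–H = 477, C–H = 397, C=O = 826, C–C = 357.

Bonds broken (reactants):
  C–C: 2 × 357 = 714
  C–H: 12 × 397 = 4764
  O=O: 7 × 504 = 3528
  Σ(broken) = 9006 kJ
Bonds formed (products):
  C=O: 8 × 826 = 6608
  O–H: 12 × 477 = 5724
  Σ(formed) = 12332 kJ
ΔH = Σ(broken) − Σ(formed) = 9006 − 12332 = −3326 kJ

ΔH ≈ −3326 kJ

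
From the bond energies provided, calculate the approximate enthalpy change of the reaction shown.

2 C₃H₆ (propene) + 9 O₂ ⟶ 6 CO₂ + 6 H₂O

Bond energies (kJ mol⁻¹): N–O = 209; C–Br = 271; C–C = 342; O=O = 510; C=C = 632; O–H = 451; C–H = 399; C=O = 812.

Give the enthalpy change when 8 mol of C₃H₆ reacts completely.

ΔH = −15320 kJ

Bonds broken (reactants):
  C–C: 2 × 342 = 684
  C–H: 12 × 399 = 4788
  C=C: 2 × 632 = 1264
  O=O: 9 × 510 = 4590
  Σ(broken) = 11326 kJ
Bonds formed (products):
  C=O: 12 × 812 = 9744
  O–H: 12 × 451 = 5412
  Σ(formed) = 15156 kJ
ΔH = Σ(broken) − Σ(formed) = 11326 − 15156 = −3830 kJ
For 4× the reaction as written: 4 × (−3830) = −15320 kJ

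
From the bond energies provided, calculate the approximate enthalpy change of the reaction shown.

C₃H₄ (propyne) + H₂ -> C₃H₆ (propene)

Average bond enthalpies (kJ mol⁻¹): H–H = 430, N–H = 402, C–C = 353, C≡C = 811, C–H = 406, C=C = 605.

Bonds broken (reactants):
  C≡C: 1 × 811 = 811
  C–C: 1 × 353 = 353
  C–H: 4 × 406 = 1624
  H–H: 1 × 430 = 430
  Σ(broken) = 3218 kJ
Bonds formed (products):
  C–C: 1 × 353 = 353
  C–H: 6 × 406 = 2436
  C=C: 1 × 605 = 605
  Σ(formed) = 3394 kJ
ΔH = Σ(broken) − Σ(formed) = 3218 − 3394 = −176 kJ

ΔH ≈ −176 kJ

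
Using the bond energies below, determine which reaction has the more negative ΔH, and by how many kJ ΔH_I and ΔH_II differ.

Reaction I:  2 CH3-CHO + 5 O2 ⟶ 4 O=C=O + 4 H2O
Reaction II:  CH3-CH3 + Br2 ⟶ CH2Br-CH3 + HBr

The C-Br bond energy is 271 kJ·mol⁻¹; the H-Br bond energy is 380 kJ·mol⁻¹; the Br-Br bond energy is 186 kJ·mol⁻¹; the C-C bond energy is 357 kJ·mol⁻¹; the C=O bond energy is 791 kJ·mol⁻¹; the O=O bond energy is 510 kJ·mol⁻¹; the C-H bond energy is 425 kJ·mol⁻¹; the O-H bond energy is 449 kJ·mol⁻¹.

Reaction I, by 1634 kJ

Reaction I:
  Bonds broken (reactants):
    C-C: 2 × 357 = 714
    C-H: 8 × 425 = 3400
    C=O: 2 × 791 = 1582
    O=O: 5 × 510 = 2550
    Σ(broken) = 8246 kJ
  Bonds formed (products):
    C=O: 8 × 791 = 6328
    O-H: 8 × 449 = 3592
    Σ(formed) = 9920 kJ
  ΔH_I = 8246 − 9920 = −1674 kJ
Reaction II:
  Bonds broken (reactants):
    Br-Br: 1 × 186 = 186
    C-C: 1 × 357 = 357
    C-H: 6 × 425 = 2550
    Σ(broken) = 3093 kJ
  Bonds formed (products):
    C-Br: 1 × 271 = 271
    C-C: 1 × 357 = 357
    C-H: 5 × 425 = 2125
    H-Br: 1 × 380 = 380
    Σ(formed) = 3133 kJ
  ΔH_II = 3093 − 3133 = −40 kJ
ΔH_I − ΔH_II = −1634 kJ, so reaction I has the more negative ΔH; |ΔH_I − ΔH_II| = 1634 kJ.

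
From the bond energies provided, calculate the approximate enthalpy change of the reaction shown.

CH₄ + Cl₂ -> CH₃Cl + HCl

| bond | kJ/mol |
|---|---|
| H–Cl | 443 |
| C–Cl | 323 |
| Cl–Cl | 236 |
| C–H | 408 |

Bonds broken (reactants):
  C–H: 4 × 408 = 1632
  Cl–Cl: 1 × 236 = 236
  Σ(broken) = 1868 kJ
Bonds formed (products):
  C–Cl: 1 × 323 = 323
  C–H: 3 × 408 = 1224
  H–Cl: 1 × 443 = 443
  Σ(formed) = 1990 kJ
ΔH = Σ(broken) − Σ(formed) = 1868 − 1990 = −122 kJ

ΔH ≈ −122 kJ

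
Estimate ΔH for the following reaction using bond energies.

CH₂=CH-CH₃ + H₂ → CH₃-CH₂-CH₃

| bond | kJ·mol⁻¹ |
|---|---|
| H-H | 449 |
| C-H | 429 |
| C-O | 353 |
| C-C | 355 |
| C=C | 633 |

ΔH ≈ −131 kJ

Bonds broken (reactants):
  C-C: 1 × 355 = 355
  C-H: 6 × 429 = 2574
  C=C: 1 × 633 = 633
  H-H: 1 × 449 = 449
  Σ(broken) = 4011 kJ
Bonds formed (products):
  C-C: 2 × 355 = 710
  C-H: 8 × 429 = 3432
  Σ(formed) = 4142 kJ
ΔH = Σ(broken) − Σ(formed) = 4011 − 4142 = −131 kJ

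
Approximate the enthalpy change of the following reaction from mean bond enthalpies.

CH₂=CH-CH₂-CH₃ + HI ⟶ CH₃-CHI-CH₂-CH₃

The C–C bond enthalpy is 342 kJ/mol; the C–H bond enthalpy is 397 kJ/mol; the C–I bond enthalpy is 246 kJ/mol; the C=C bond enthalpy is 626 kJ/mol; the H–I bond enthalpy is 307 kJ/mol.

ΔH ≈ −52 kJ

Bonds broken (reactants):
  C–C: 2 × 342 = 684
  C–H: 8 × 397 = 3176
  C=C: 1 × 626 = 626
  H–I: 1 × 307 = 307
  Σ(broken) = 4793 kJ
Bonds formed (products):
  C–C: 3 × 342 = 1026
  C–H: 9 × 397 = 3573
  C–I: 1 × 246 = 246
  Σ(formed) = 4845 kJ
ΔH = Σ(broken) − Σ(formed) = 4793 − 4845 = −52 kJ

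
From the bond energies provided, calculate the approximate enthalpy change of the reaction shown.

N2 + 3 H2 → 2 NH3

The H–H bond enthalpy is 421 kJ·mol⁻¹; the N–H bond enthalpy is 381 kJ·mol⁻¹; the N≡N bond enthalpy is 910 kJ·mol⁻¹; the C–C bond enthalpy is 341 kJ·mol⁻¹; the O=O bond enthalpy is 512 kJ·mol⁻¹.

Bonds broken (reactants):
  H–H: 3 × 421 = 1263
  N≡N: 1 × 910 = 910
  Σ(broken) = 2173 kJ
Bonds formed (products):
  N–H: 6 × 381 = 2286
  Σ(formed) = 2286 kJ
ΔH = Σ(broken) − Σ(formed) = 2173 − 2286 = −113 kJ

ΔH ≈ −113 kJ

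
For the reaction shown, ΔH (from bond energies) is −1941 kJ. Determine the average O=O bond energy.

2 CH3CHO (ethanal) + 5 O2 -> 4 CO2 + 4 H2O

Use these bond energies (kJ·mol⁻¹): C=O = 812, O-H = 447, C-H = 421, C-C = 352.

Let D be the O=O bond energy.
Σ(broken) = 2×352 + 8×421 + 2×812 + 5×D = 5696 + 5D
Σ(formed) = 8×812 + 8×447 = 10072
ΔH = Σ(broken) − Σ(formed) = (5696 + 5D) − (10072) = −4376 + 5D
Setting this equal to −1941 kJ gives 5D = 2435, so D = 487 kJ/mol.

D(O=O) ≈ 487 kJ/mol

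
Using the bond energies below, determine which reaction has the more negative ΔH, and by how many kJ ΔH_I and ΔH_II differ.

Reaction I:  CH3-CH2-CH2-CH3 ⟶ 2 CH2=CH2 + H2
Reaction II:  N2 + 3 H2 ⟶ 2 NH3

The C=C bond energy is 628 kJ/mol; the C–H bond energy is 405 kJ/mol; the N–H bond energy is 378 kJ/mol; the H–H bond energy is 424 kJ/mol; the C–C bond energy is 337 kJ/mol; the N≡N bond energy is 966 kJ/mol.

Reaction II, by 171 kJ

Reaction I:
  Bonds broken (reactants):
    C–C: 3 × 337 = 1011
    C–H: 10 × 405 = 4050
    Σ(broken) = 5061 kJ
  Bonds formed (products):
    C–H: 8 × 405 = 3240
    C=C: 2 × 628 = 1256
    H–H: 1 × 424 = 424
    Σ(formed) = 4920 kJ
  ΔH_I = 5061 − 4920 = +141 kJ
Reaction II:
  Bonds broken (reactants):
    H–H: 3 × 424 = 1272
    N≡N: 1 × 966 = 966
    Σ(broken) = 2238 kJ
  Bonds formed (products):
    N–H: 6 × 378 = 2268
    Σ(formed) = 2268 kJ
  ΔH_II = 2238 − 2268 = −30 kJ
ΔH_I − ΔH_II = +171 kJ, so reaction II has the more negative ΔH; |ΔH_I − ΔH_II| = 171 kJ.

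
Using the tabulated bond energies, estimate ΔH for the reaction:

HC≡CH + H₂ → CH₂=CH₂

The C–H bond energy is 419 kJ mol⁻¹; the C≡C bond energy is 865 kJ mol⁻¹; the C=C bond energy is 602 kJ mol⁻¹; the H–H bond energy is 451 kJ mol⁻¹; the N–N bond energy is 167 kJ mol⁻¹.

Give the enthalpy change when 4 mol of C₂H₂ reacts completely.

Bonds broken (reactants):
  C≡C: 1 × 865 = 865
  C–H: 2 × 419 = 838
  H–H: 1 × 451 = 451
  Σ(broken) = 2154 kJ
Bonds formed (products):
  C–H: 4 × 419 = 1676
  C=C: 1 × 602 = 602
  Σ(formed) = 2278 kJ
ΔH = Σ(broken) − Σ(formed) = 2154 − 2278 = −124 kJ
For 4× the reaction as written: 4 × (−124) = −496 kJ

ΔH = −496 kJ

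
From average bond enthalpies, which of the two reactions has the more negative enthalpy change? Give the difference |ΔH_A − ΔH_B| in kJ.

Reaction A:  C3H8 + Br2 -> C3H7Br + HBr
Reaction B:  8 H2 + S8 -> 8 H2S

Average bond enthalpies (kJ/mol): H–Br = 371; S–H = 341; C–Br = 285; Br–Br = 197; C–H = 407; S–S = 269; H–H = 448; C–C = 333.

Reaction A, by 332 kJ

Reaction A:
  Bonds broken (reactants):
    Br–Br: 1 × 197 = 197
    C–C: 2 × 333 = 666
    C–H: 8 × 407 = 3256
    Σ(broken) = 4119 kJ
  Bonds formed (products):
    C–Br: 1 × 285 = 285
    C–C: 2 × 333 = 666
    C–H: 7 × 407 = 2849
    H–Br: 1 × 371 = 371
    Σ(formed) = 4171 kJ
  ΔH_A = 4119 − 4171 = −52 kJ
Reaction B:
  Bonds broken (reactants):
    H–H: 8 × 448 = 3584
    S–S: 8 × 269 = 2152
    Σ(broken) = 5736 kJ
  Bonds formed (products):
    S–H: 16 × 341 = 5456
    Σ(formed) = 5456 kJ
  ΔH_B = 5736 − 5456 = +280 kJ
ΔH_A − ΔH_B = −332 kJ, so reaction A has the more negative ΔH; |ΔH_A − ΔH_B| = 332 kJ.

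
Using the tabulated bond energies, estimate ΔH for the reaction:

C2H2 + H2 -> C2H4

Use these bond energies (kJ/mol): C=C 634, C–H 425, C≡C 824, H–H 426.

Bonds broken (reactants):
  C≡C: 1 × 824 = 824
  C–H: 2 × 425 = 850
  H–H: 1 × 426 = 426
  Σ(broken) = 2100 kJ
Bonds formed (products):
  C–H: 4 × 425 = 1700
  C=C: 1 × 634 = 634
  Σ(formed) = 2334 kJ
ΔH = Σ(broken) − Σ(formed) = 2100 − 2334 = −234 kJ

ΔH ≈ −234 kJ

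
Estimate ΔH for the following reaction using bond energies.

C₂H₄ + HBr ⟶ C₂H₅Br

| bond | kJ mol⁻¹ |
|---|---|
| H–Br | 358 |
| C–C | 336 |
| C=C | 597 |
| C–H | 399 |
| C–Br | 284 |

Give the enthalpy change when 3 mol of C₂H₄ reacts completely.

ΔH = −192 kJ

Bonds broken (reactants):
  C–H: 4 × 399 = 1596
  C=C: 1 × 597 = 597
  H–Br: 1 × 358 = 358
  Σ(broken) = 2551 kJ
Bonds formed (products):
  C–Br: 1 × 284 = 284
  C–C: 1 × 336 = 336
  C–H: 5 × 399 = 1995
  Σ(formed) = 2615 kJ
ΔH = Σ(broken) − Σ(formed) = 2551 − 2615 = −64 kJ
For 3× the reaction as written: 3 × (−64) = −192 kJ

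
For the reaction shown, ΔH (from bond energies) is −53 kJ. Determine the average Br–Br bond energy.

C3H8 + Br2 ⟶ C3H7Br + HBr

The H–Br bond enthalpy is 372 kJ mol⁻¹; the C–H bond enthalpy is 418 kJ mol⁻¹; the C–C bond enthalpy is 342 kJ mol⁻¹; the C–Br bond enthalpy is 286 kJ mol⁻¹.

D(Br–Br) ≈ 187 kJ/mol

Let D be the Br–Br bond energy.
Σ(broken) = 1×D + 2×342 + 8×418 = 4028 + D
Σ(formed) = 1×286 + 2×342 + 7×418 + 1×372 = 4268
ΔH = Σ(broken) − Σ(formed) = (4028 + D) − (4268) = −240 + D
Setting this equal to −53 kJ gives D = 187 kJ/mol.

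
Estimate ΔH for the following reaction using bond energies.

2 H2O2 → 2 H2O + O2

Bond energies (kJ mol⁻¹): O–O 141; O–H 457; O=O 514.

ΔH ≈ −232 kJ

Bonds broken (reactants):
  O–H: 4 × 457 = 1828
  O–O: 2 × 141 = 282
  Σ(broken) = 2110 kJ
Bonds formed (products):
  O–H: 4 × 457 = 1828
  O=O: 1 × 514 = 514
  Σ(formed) = 2342 kJ
ΔH = Σ(broken) − Σ(formed) = 2110 − 2342 = −232 kJ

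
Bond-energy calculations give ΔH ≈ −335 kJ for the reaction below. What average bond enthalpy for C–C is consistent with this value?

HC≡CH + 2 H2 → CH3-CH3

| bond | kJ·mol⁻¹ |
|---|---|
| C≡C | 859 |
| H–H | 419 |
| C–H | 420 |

D(C–C) ≈ 352 kJ/mol

Let D be the C–C bond energy.
Σ(broken) = 1×859 + 2×420 + 2×419 = 2537
Σ(formed) = 1×D + 6×420 = 2520 + D
ΔH = Σ(broken) − Σ(formed) = (2537) − (2520 + D) = +17 − D
Setting this equal to −335 kJ gives D = 352 kJ/mol.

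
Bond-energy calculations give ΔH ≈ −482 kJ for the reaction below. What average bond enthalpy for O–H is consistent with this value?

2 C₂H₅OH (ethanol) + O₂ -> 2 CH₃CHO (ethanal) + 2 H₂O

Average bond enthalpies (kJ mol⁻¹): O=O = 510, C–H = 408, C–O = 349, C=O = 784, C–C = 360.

D(O–H) ≈ 469 kJ/mol

Let D be the O–H bond energy.
Σ(broken) = 2×360 + 10×408 + 2×349 + 2×D + 1×510 = 6008 + 2D
Σ(formed) = 2×360 + 8×408 + 2×784 + 4×D = 5552 + 4D
ΔH = Σ(broken) − Σ(formed) = (6008 + 2D) − (5552 + 4D) = +456 − 2D
Setting this equal to −482 kJ gives 2D = 938, so D = 469 kJ/mol.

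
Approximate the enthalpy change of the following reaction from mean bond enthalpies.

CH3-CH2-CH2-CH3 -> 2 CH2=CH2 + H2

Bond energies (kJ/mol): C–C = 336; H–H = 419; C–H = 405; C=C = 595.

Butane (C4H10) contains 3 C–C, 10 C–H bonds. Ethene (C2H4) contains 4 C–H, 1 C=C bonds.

Bonds broken (reactants):
  C–C: 3 × 336 = 1008
  C–H: 10 × 405 = 4050
  Σ(broken) = 5058 kJ
Bonds formed (products):
  C–H: 8 × 405 = 3240
  C=C: 2 × 595 = 1190
  H–H: 1 × 419 = 419
  Σ(formed) = 4849 kJ
ΔH = Σ(broken) − Σ(formed) = 5058 − 4849 = +209 kJ

ΔH ≈ +209 kJ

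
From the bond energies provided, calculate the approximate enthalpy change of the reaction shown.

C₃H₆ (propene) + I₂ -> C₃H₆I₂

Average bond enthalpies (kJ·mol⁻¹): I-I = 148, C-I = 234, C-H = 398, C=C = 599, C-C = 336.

ΔH ≈ −57 kJ

Bonds broken (reactants):
  C-C: 1 × 336 = 336
  C-H: 6 × 398 = 2388
  C=C: 1 × 599 = 599
  I-I: 1 × 148 = 148
  Σ(broken) = 3471 kJ
Bonds formed (products):
  C-C: 2 × 336 = 672
  C-H: 6 × 398 = 2388
  C-I: 2 × 234 = 468
  Σ(formed) = 3528 kJ
ΔH = Σ(broken) − Σ(formed) = 3471 − 3528 = −57 kJ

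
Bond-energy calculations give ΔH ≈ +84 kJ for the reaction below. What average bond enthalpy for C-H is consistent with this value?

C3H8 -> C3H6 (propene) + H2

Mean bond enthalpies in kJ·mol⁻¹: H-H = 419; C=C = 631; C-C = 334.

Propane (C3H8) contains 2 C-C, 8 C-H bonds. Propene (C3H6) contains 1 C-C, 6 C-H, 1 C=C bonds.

D(C-H) ≈ 400 kJ/mol

Let D be the C-H bond energy.
Σ(broken) = 2×334 + 8×D = 668 + 8D
Σ(formed) = 1×334 + 6×D + 1×631 + 1×419 = 1384 + 6D
ΔH = Σ(broken) − Σ(formed) = (668 + 8D) − (1384 + 6D) = −716 + 2D
Setting this equal to +84 kJ gives 2D = 800, so D = 400 kJ/mol.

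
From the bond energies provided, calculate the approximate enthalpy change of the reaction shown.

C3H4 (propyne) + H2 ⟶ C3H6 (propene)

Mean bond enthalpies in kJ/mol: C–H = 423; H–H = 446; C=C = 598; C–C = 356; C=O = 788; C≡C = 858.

ΔH ≈ −140 kJ

Bonds broken (reactants):
  C≡C: 1 × 858 = 858
  C–C: 1 × 356 = 356
  C–H: 4 × 423 = 1692
  H–H: 1 × 446 = 446
  Σ(broken) = 3352 kJ
Bonds formed (products):
  C–C: 1 × 356 = 356
  C–H: 6 × 423 = 2538
  C=C: 1 × 598 = 598
  Σ(formed) = 3492 kJ
ΔH = Σ(broken) − Σ(formed) = 3352 − 3492 = −140 kJ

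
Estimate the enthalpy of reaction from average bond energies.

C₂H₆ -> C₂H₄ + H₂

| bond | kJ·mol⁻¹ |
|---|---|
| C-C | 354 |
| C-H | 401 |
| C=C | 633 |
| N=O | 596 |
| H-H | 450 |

Bonds broken (reactants):
  C-C: 1 × 354 = 354
  C-H: 6 × 401 = 2406
  Σ(broken) = 2760 kJ
Bonds formed (products):
  C-H: 4 × 401 = 1604
  C=C: 1 × 633 = 633
  H-H: 1 × 450 = 450
  Σ(formed) = 2687 kJ
ΔH = Σ(broken) − Σ(formed) = 2760 − 2687 = +73 kJ

ΔH ≈ +73 kJ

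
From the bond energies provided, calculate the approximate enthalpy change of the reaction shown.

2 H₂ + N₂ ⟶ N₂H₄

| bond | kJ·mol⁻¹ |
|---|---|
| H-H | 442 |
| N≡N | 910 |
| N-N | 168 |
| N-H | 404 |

ΔH ≈ +10 kJ

Bonds broken (reactants):
  H-H: 2 × 442 = 884
  N≡N: 1 × 910 = 910
  Σ(broken) = 1794 kJ
Bonds formed (products):
  N-H: 4 × 404 = 1616
  N-N: 1 × 168 = 168
  Σ(formed) = 1784 kJ
ΔH = Σ(broken) − Σ(formed) = 1794 − 1784 = +10 kJ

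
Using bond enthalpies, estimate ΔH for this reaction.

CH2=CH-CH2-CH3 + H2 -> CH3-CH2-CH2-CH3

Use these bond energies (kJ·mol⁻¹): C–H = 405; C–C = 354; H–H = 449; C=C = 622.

Bonds broken (reactants):
  C–C: 2 × 354 = 708
  C–H: 8 × 405 = 3240
  C=C: 1 × 622 = 622
  H–H: 1 × 449 = 449
  Σ(broken) = 5019 kJ
Bonds formed (products):
  C–C: 3 × 354 = 1062
  C–H: 10 × 405 = 4050
  Σ(formed) = 5112 kJ
ΔH = Σ(broken) − Σ(formed) = 5019 − 5112 = −93 kJ

ΔH ≈ −93 kJ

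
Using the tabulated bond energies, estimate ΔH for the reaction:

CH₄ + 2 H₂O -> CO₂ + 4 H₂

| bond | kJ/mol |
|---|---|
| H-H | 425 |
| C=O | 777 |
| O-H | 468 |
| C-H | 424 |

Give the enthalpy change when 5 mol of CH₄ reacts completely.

Bonds broken (reactants):
  C-H: 4 × 424 = 1696
  O-H: 4 × 468 = 1872
  Σ(broken) = 3568 kJ
Bonds formed (products):
  C=O: 2 × 777 = 1554
  H-H: 4 × 425 = 1700
  Σ(formed) = 3254 kJ
ΔH = Σ(broken) − Σ(formed) = 3568 − 3254 = +314 kJ
For 5× the reaction as written: 5 × (+314) = +1570 kJ

ΔH = +1570 kJ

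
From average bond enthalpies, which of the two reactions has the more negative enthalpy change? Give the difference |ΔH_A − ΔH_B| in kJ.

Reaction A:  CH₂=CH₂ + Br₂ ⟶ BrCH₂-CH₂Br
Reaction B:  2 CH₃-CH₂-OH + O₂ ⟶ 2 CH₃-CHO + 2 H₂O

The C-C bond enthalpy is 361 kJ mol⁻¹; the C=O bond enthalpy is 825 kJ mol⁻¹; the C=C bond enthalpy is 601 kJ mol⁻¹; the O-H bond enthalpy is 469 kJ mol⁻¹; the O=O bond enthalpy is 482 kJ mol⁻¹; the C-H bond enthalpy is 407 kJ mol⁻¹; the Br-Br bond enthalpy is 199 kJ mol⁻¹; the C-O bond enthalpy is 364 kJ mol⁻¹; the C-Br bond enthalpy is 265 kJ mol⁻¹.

Reaction A:
  Bonds broken (reactants):
    Br-Br: 1 × 199 = 199
    C-H: 4 × 407 = 1628
    C=C: 1 × 601 = 601
    Σ(broken) = 2428 kJ
  Bonds formed (products):
    C-Br: 2 × 265 = 530
    C-C: 1 × 361 = 361
    C-H: 4 × 407 = 1628
    Σ(formed) = 2519 kJ
  ΔH_A = 2428 − 2519 = −91 kJ
Reaction B:
  Bonds broken (reactants):
    C-C: 2 × 361 = 722
    C-H: 10 × 407 = 4070
    C-O: 2 × 364 = 728
    O-H: 2 × 469 = 938
    O=O: 1 × 482 = 482
    Σ(broken) = 6940 kJ
  Bonds formed (products):
    C-C: 2 × 361 = 722
    C-H: 8 × 407 = 3256
    C=O: 2 × 825 = 1650
    O-H: 4 × 469 = 1876
    Σ(formed) = 7504 kJ
  ΔH_B = 6940 − 7504 = −564 kJ
ΔH_A − ΔH_B = +473 kJ, so reaction B has the more negative ΔH; |ΔH_A − ΔH_B| = 473 kJ.

Reaction B, by 473 kJ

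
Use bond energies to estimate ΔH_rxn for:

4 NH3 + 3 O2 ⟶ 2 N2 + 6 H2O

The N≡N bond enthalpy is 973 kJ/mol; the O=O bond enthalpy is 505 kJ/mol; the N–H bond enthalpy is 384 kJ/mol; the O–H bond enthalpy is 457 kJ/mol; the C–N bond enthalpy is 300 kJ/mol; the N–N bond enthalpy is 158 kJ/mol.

ΔH ≈ −1307 kJ

Bonds broken (reactants):
  N–H: 12 × 384 = 4608
  O=O: 3 × 505 = 1515
  Σ(broken) = 6123 kJ
Bonds formed (products):
  N≡N: 2 × 973 = 1946
  O–H: 12 × 457 = 5484
  Σ(formed) = 7430 kJ
ΔH = Σ(broken) − Σ(formed) = 6123 − 7430 = −1307 kJ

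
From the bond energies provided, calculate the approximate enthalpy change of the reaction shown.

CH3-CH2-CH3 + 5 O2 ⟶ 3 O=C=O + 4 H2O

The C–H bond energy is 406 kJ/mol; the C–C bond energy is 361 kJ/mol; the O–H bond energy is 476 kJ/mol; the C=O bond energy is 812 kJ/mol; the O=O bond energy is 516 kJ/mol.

Bonds broken (reactants):
  C–C: 2 × 361 = 722
  C–H: 8 × 406 = 3248
  O=O: 5 × 516 = 2580
  Σ(broken) = 6550 kJ
Bonds formed (products):
  C=O: 6 × 812 = 4872
  O–H: 8 × 476 = 3808
  Σ(formed) = 8680 kJ
ΔH = Σ(broken) − Σ(formed) = 6550 − 8680 = −2130 kJ

ΔH ≈ −2130 kJ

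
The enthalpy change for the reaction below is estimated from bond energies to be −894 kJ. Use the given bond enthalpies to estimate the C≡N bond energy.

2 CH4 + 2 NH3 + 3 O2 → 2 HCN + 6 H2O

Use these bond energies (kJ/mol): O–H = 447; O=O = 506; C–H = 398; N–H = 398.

D(C≡N) ≈ 912 kJ/mol

Let D be the C≡N bond energy.
Σ(broken) = 8×398 + 6×398 + 3×506 = 7090
Σ(formed) = 2×D + 2×398 + 12×447 = 6160 + 2D
ΔH = Σ(broken) − Σ(formed) = (7090) − (6160 + 2D) = +930 − 2D
Setting this equal to −894 kJ gives 2D = 1824, so D = 912 kJ/mol.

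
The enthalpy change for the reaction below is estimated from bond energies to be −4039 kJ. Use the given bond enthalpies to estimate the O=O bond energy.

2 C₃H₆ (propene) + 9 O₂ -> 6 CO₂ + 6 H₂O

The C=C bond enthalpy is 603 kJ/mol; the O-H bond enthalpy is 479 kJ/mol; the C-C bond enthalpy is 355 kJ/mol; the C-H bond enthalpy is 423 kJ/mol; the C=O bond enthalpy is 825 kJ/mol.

Let D be the O=O bond energy.
Σ(broken) = 2×355 + 12×423 + 2×603 + 9×D = 6992 + 9D
Σ(formed) = 12×825 + 12×479 = 15648
ΔH = Σ(broken) − Σ(formed) = (6992 + 9D) − (15648) = −8656 + 9D
Setting this equal to −4039 kJ gives 9D = 4617, so D = 513 kJ/mol.

D(O=O) ≈ 513 kJ/mol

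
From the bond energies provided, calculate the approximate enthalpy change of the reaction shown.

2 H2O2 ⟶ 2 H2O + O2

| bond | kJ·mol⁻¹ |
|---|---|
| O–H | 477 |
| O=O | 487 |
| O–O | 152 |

ΔH ≈ −183 kJ

Bonds broken (reactants):
  O–H: 4 × 477 = 1908
  O–O: 2 × 152 = 304
  Σ(broken) = 2212 kJ
Bonds formed (products):
  O–H: 4 × 477 = 1908
  O=O: 1 × 487 = 487
  Σ(formed) = 2395 kJ
ΔH = Σ(broken) − Σ(formed) = 2212 − 2395 = −183 kJ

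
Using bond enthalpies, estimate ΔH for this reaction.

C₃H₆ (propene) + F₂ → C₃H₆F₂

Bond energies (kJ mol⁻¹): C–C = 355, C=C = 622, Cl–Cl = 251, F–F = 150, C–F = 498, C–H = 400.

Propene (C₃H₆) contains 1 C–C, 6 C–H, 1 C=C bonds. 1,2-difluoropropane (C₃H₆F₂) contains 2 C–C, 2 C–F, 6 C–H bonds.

ΔH ≈ −579 kJ

Bonds broken (reactants):
  C–C: 1 × 355 = 355
  C–H: 6 × 400 = 2400
  C=C: 1 × 622 = 622
  F–F: 1 × 150 = 150
  Σ(broken) = 3527 kJ
Bonds formed (products):
  C–C: 2 × 355 = 710
  C–F: 2 × 498 = 996
  C–H: 6 × 400 = 2400
  Σ(formed) = 4106 kJ
ΔH = Σ(broken) − Σ(formed) = 3527 − 4106 = −579 kJ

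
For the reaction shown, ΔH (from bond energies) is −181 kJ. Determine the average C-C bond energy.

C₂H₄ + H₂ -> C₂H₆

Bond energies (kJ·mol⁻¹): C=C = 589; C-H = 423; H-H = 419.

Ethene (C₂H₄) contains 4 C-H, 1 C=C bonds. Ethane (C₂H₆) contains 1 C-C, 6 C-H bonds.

Let D be the C-C bond energy.
Σ(broken) = 4×423 + 1×589 + 1×419 = 2700
Σ(formed) = 1×D + 6×423 = 2538 + D
ΔH = Σ(broken) − Σ(formed) = (2700) − (2538 + D) = +162 − D
Setting this equal to −181 kJ gives D = 343 kJ/mol.

D(C-C) ≈ 343 kJ/mol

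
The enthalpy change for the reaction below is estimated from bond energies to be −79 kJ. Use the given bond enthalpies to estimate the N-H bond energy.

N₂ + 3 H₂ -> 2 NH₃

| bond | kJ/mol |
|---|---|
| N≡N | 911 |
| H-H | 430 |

Let D be the N-H bond energy.
Σ(broken) = 3×430 + 1×911 = 2201
Σ(formed) = 6×D = 6D
ΔH = Σ(broken) − Σ(formed) = (2201) − (6D) = +2201 − 6D
Setting this equal to −79 kJ gives 6D = 2280, so D = 380 kJ/mol.

D(N-H) ≈ 380 kJ/mol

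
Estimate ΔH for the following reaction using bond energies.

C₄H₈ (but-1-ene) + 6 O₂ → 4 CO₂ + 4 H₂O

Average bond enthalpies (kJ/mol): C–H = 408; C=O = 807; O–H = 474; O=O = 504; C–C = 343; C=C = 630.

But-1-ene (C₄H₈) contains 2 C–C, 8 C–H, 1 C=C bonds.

ΔH ≈ −2644 kJ

Bonds broken (reactants):
  C–C: 2 × 343 = 686
  C–H: 8 × 408 = 3264
  C=C: 1 × 630 = 630
  O=O: 6 × 504 = 3024
  Σ(broken) = 7604 kJ
Bonds formed (products):
  C=O: 8 × 807 = 6456
  O–H: 8 × 474 = 3792
  Σ(formed) = 10248 kJ
ΔH = Σ(broken) − Σ(formed) = 7604 − 10248 = −2644 kJ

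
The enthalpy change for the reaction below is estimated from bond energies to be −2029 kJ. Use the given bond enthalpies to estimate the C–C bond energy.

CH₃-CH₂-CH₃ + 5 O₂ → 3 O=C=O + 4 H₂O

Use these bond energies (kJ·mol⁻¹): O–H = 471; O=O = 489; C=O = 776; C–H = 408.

D(C–C) ≈ 343 kJ/mol

Let D be the C–C bond energy.
Σ(broken) = 2×D + 8×408 + 5×489 = 5709 + 2D
Σ(formed) = 6×776 + 8×471 = 8424
ΔH = Σ(broken) − Σ(formed) = (5709 + 2D) − (8424) = −2715 + 2D
Setting this equal to −2029 kJ gives 2D = 686, so D = 343 kJ/mol.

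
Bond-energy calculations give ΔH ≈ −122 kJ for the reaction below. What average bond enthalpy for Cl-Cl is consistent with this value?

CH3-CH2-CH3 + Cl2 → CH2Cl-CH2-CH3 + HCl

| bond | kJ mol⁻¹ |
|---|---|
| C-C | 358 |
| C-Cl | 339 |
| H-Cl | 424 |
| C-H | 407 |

Let D be the Cl-Cl bond energy.
Σ(broken) = 2×358 + 8×407 + 1×D = 3972 + D
Σ(formed) = 2×358 + 1×339 + 7×407 + 1×424 = 4328
ΔH = Σ(broken) − Σ(formed) = (3972 + D) − (4328) = −356 + D
Setting this equal to −122 kJ gives D = 234 kJ/mol.

D(Cl-Cl) ≈ 234 kJ/mol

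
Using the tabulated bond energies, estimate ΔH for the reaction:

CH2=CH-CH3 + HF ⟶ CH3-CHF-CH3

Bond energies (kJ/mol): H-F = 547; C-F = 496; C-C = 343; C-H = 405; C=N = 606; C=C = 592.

Bonds broken (reactants):
  C-C: 1 × 343 = 343
  C-H: 6 × 405 = 2430
  C=C: 1 × 592 = 592
  H-F: 1 × 547 = 547
  Σ(broken) = 3912 kJ
Bonds formed (products):
  C-C: 2 × 343 = 686
  C-F: 1 × 496 = 496
  C-H: 7 × 405 = 2835
  Σ(formed) = 4017 kJ
ΔH = Σ(broken) − Σ(formed) = 3912 − 4017 = −105 kJ

ΔH ≈ −105 kJ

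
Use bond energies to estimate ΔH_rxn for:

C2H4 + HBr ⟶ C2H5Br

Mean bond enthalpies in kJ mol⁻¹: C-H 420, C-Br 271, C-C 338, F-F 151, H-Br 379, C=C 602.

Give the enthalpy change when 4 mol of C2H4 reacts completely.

Bonds broken (reactants):
  C-H: 4 × 420 = 1680
  C=C: 1 × 602 = 602
  H-Br: 1 × 379 = 379
  Σ(broken) = 2661 kJ
Bonds formed (products):
  C-Br: 1 × 271 = 271
  C-C: 1 × 338 = 338
  C-H: 5 × 420 = 2100
  Σ(formed) = 2709 kJ
ΔH = Σ(broken) − Σ(formed) = 2661 − 2709 = −48 kJ
For 4× the reaction as written: 4 × (−48) = −192 kJ

ΔH = −192 kJ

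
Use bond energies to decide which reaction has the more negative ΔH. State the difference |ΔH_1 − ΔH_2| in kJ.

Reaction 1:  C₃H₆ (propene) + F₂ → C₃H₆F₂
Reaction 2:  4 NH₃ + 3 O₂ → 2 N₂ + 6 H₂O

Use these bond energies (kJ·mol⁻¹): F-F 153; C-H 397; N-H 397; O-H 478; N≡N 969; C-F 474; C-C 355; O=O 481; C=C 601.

Reaction 1:
  Bonds broken (reactants):
    C-C: 1 × 355 = 355
    C-H: 6 × 397 = 2382
    C=C: 1 × 601 = 601
    F-F: 1 × 153 = 153
    Σ(broken) = 3491 kJ
  Bonds formed (products):
    C-C: 2 × 355 = 710
    C-F: 2 × 474 = 948
    C-H: 6 × 397 = 2382
    Σ(formed) = 4040 kJ
  ΔH_1 = 3491 − 4040 = −549 kJ
Reaction 2:
  Bonds broken (reactants):
    N-H: 12 × 397 = 4764
    O=O: 3 × 481 = 1443
    Σ(broken) = 6207 kJ
  Bonds formed (products):
    N≡N: 2 × 969 = 1938
    O-H: 12 × 478 = 5736
    Σ(formed) = 7674 kJ
  ΔH_2 = 6207 − 7674 = −1467 kJ
ΔH_1 − ΔH_2 = +918 kJ, so reaction 2 has the more negative ΔH; |ΔH_1 − ΔH_2| = 918 kJ.

Reaction 2, by 918 kJ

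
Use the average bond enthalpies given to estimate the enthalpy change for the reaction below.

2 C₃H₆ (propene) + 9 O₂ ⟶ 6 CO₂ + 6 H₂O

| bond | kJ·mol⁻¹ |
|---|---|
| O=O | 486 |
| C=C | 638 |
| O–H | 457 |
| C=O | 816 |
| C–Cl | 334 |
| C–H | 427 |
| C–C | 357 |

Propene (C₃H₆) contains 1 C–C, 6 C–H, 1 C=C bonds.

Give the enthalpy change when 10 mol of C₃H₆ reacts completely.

ΔH = −18940 kJ

Bonds broken (reactants):
  C–C: 2 × 357 = 714
  C–H: 12 × 427 = 5124
  C=C: 2 × 638 = 1276
  O=O: 9 × 486 = 4374
  Σ(broken) = 11488 kJ
Bonds formed (products):
  C=O: 12 × 816 = 9792
  O–H: 12 × 457 = 5484
  Σ(formed) = 15276 kJ
ΔH = Σ(broken) − Σ(formed) = 11488 − 15276 = −3788 kJ
For 5× the reaction as written: 5 × (−3788) = −18940 kJ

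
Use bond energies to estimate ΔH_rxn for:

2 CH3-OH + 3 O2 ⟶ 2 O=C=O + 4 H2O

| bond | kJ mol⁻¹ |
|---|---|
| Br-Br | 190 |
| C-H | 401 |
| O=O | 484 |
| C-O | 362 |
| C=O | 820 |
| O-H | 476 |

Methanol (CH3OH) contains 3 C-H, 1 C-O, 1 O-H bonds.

Bonds broken (reactants):
  C-H: 6 × 401 = 2406
  C-O: 2 × 362 = 724
  O-H: 2 × 476 = 952
  O=O: 3 × 484 = 1452
  Σ(broken) = 5534 kJ
Bonds formed (products):
  C=O: 4 × 820 = 3280
  O-H: 8 × 476 = 3808
  Σ(formed) = 7088 kJ
ΔH = Σ(broken) − Σ(formed) = 5534 − 7088 = −1554 kJ

ΔH ≈ −1554 kJ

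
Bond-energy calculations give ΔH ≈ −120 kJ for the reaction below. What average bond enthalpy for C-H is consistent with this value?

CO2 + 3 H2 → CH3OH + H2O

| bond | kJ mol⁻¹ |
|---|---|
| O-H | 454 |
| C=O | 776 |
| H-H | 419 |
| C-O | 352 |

Let D be the C-H bond energy.
Σ(broken) = 2×776 + 3×419 = 2809
Σ(formed) = 3×D + 1×352 + 3×454 = 1714 + 3D
ΔH = Σ(broken) − Σ(formed) = (2809) − (1714 + 3D) = +1095 − 3D
Setting this equal to −120 kJ gives 3D = 1215, so D = 405 kJ/mol.

D(C-H) ≈ 405 kJ/mol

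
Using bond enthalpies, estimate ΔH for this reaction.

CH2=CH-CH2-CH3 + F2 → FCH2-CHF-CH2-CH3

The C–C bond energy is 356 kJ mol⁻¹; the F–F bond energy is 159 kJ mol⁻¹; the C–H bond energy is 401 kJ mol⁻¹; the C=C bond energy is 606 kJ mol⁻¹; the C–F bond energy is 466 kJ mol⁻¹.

ΔH ≈ −523 kJ

Bonds broken (reactants):
  C–C: 2 × 356 = 712
  C–H: 8 × 401 = 3208
  C=C: 1 × 606 = 606
  F–F: 1 × 159 = 159
  Σ(broken) = 4685 kJ
Bonds formed (products):
  C–C: 3 × 356 = 1068
  C–F: 2 × 466 = 932
  C–H: 8 × 401 = 3208
  Σ(formed) = 5208 kJ
ΔH = Σ(broken) − Σ(formed) = 4685 − 5208 = −523 kJ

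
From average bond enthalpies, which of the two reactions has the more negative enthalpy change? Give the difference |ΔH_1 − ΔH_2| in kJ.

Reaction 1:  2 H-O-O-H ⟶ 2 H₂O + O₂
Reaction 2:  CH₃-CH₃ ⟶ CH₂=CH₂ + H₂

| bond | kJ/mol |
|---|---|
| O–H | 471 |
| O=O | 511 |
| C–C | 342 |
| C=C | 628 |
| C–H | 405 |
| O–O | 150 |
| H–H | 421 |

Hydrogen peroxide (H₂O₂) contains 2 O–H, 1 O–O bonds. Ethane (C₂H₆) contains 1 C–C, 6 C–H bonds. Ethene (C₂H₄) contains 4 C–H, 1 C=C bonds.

Reaction 1:
  Bonds broken (reactants):
    O–H: 4 × 471 = 1884
    O–O: 2 × 150 = 300
    Σ(broken) = 2184 kJ
  Bonds formed (products):
    O–H: 4 × 471 = 1884
    O=O: 1 × 511 = 511
    Σ(formed) = 2395 kJ
  ΔH_1 = 2184 − 2395 = −211 kJ
Reaction 2:
  Bonds broken (reactants):
    C–C: 1 × 342 = 342
    C–H: 6 × 405 = 2430
    Σ(broken) = 2772 kJ
  Bonds formed (products):
    C–H: 4 × 405 = 1620
    C=C: 1 × 628 = 628
    H–H: 1 × 421 = 421
    Σ(formed) = 2669 kJ
  ΔH_2 = 2772 − 2669 = +103 kJ
ΔH_1 − ΔH_2 = −314 kJ, so reaction 1 has the more negative ΔH; |ΔH_1 − ΔH_2| = 314 kJ.

Reaction 1, by 314 kJ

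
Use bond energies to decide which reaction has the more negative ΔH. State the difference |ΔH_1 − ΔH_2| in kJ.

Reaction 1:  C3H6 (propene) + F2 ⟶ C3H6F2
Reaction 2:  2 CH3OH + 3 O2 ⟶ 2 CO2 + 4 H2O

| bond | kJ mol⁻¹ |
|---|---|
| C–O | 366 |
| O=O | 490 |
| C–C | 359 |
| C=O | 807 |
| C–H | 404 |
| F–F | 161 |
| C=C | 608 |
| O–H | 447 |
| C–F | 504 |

Reaction 2, by 686 kJ

Reaction 1:
  Bonds broken (reactants):
    C–C: 1 × 359 = 359
    C–H: 6 × 404 = 2424
    C=C: 1 × 608 = 608
    F–F: 1 × 161 = 161
    Σ(broken) = 3552 kJ
  Bonds formed (products):
    C–C: 2 × 359 = 718
    C–F: 2 × 504 = 1008
    C–H: 6 × 404 = 2424
    Σ(formed) = 4150 kJ
  ΔH_1 = 3552 − 4150 = −598 kJ
Reaction 2:
  Bonds broken (reactants):
    C–H: 6 × 404 = 2424
    C–O: 2 × 366 = 732
    O–H: 2 × 447 = 894
    O=O: 3 × 490 = 1470
    Σ(broken) = 5520 kJ
  Bonds formed (products):
    C=O: 4 × 807 = 3228
    O–H: 8 × 447 = 3576
    Σ(formed) = 6804 kJ
  ΔH_2 = 5520 − 6804 = −1284 kJ
ΔH_1 − ΔH_2 = +686 kJ, so reaction 2 has the more negative ΔH; |ΔH_1 − ΔH_2| = 686 kJ.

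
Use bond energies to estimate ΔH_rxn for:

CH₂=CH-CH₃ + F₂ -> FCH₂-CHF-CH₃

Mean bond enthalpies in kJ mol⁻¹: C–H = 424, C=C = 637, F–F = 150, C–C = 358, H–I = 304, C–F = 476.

Bonds broken (reactants):
  C–C: 1 × 358 = 358
  C–H: 6 × 424 = 2544
  C=C: 1 × 637 = 637
  F–F: 1 × 150 = 150
  Σ(broken) = 3689 kJ
Bonds formed (products):
  C–C: 2 × 358 = 716
  C–F: 2 × 476 = 952
  C–H: 6 × 424 = 2544
  Σ(formed) = 4212 kJ
ΔH = Σ(broken) − Σ(formed) = 3689 − 4212 = −523 kJ

ΔH ≈ −523 kJ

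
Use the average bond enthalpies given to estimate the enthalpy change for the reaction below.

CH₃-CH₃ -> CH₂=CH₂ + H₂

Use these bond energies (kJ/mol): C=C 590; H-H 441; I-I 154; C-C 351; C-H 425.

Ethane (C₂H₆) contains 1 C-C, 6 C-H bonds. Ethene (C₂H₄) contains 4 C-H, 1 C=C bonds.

Bonds broken (reactants):
  C-C: 1 × 351 = 351
  C-H: 6 × 425 = 2550
  Σ(broken) = 2901 kJ
Bonds formed (products):
  C-H: 4 × 425 = 1700
  C=C: 1 × 590 = 590
  H-H: 1 × 441 = 441
  Σ(formed) = 2731 kJ
ΔH = Σ(broken) − Σ(formed) = 2901 − 2731 = +170 kJ

ΔH ≈ +170 kJ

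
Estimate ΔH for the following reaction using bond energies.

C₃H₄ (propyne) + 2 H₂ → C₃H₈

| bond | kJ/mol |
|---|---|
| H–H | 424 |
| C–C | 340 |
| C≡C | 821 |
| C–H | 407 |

Bonds broken (reactants):
  C≡C: 1 × 821 = 821
  C–C: 1 × 340 = 340
  C–H: 4 × 407 = 1628
  H–H: 2 × 424 = 848
  Σ(broken) = 3637 kJ
Bonds formed (products):
  C–C: 2 × 340 = 680
  C–H: 8 × 407 = 3256
  Σ(formed) = 3936 kJ
ΔH = Σ(broken) − Σ(formed) = 3637 − 3936 = −299 kJ

ΔH ≈ −299 kJ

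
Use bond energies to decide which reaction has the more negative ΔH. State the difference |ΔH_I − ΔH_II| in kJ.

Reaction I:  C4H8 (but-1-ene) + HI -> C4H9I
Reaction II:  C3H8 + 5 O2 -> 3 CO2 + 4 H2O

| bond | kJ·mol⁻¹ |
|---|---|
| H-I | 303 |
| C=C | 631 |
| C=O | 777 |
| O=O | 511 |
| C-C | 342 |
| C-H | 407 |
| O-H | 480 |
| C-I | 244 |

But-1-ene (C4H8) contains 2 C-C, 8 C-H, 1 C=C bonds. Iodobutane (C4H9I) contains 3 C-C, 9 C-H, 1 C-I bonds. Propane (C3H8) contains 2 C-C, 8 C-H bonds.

Reaction II, by 1948 kJ

Reaction I:
  Bonds broken (reactants):
    C-C: 2 × 342 = 684
    C-H: 8 × 407 = 3256
    C=C: 1 × 631 = 631
    H-I: 1 × 303 = 303
    Σ(broken) = 4874 kJ
  Bonds formed (products):
    C-C: 3 × 342 = 1026
    C-H: 9 × 407 = 3663
    C-I: 1 × 244 = 244
    Σ(formed) = 4933 kJ
  ΔH_I = 4874 − 4933 = −59 kJ
Reaction II:
  Bonds broken (reactants):
    C-C: 2 × 342 = 684
    C-H: 8 × 407 = 3256
    O=O: 5 × 511 = 2555
    Σ(broken) = 6495 kJ
  Bonds formed (products):
    C=O: 6 × 777 = 4662
    O-H: 8 × 480 = 3840
    Σ(formed) = 8502 kJ
  ΔH_II = 6495 − 8502 = −2007 kJ
ΔH_I − ΔH_II = +1948 kJ, so reaction II has the more negative ΔH; |ΔH_I − ΔH_II| = 1948 kJ.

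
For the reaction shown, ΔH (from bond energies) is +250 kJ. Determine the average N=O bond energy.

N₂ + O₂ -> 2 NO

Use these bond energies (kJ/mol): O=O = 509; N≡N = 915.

D(N=O) ≈ 587 kJ/mol

Let D be the N=O bond energy.
Σ(broken) = 1×915 + 1×509 = 1424
Σ(formed) = 2×D = 2D
ΔH = Σ(broken) − Σ(formed) = (1424) − (2D) = +1424 − 2D
Setting this equal to +250 kJ gives 2D = 1174, so D = 587 kJ/mol.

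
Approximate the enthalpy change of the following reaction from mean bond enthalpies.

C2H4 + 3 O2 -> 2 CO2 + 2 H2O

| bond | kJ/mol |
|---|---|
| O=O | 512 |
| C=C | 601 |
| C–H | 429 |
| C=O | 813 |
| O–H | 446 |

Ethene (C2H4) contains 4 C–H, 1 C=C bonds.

ΔH ≈ −1183 kJ

Bonds broken (reactants):
  C–H: 4 × 429 = 1716
  C=C: 1 × 601 = 601
  O=O: 3 × 512 = 1536
  Σ(broken) = 3853 kJ
Bonds formed (products):
  C=O: 4 × 813 = 3252
  O–H: 4 × 446 = 1784
  Σ(formed) = 5036 kJ
ΔH = Σ(broken) − Σ(formed) = 3853 − 5036 = −1183 kJ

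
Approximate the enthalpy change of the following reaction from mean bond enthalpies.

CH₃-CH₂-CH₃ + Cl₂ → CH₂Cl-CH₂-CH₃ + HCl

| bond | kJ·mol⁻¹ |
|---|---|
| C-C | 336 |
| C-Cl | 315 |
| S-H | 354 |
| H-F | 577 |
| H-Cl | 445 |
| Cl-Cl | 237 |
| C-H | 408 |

ΔH ≈ −115 kJ

Bonds broken (reactants):
  C-C: 2 × 336 = 672
  C-H: 8 × 408 = 3264
  Cl-Cl: 1 × 237 = 237
  Σ(broken) = 4173 kJ
Bonds formed (products):
  C-C: 2 × 336 = 672
  C-Cl: 1 × 315 = 315
  C-H: 7 × 408 = 2856
  H-Cl: 1 × 445 = 445
  Σ(formed) = 4288 kJ
ΔH = Σ(broken) − Σ(formed) = 4173 − 4288 = −115 kJ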